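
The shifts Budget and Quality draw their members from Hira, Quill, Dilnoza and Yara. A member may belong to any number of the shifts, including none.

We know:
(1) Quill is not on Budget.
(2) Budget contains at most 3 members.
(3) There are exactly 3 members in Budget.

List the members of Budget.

From (1): Quill ∉ Budget.
(3): only 3 candidates remain for Budget, so all are in.

Budget = {Dilnoza, Hira, Yara}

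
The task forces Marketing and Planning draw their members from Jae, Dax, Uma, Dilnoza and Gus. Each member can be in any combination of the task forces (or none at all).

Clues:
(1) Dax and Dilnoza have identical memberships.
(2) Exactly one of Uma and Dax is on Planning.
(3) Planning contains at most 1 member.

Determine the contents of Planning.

Planning = {Uma}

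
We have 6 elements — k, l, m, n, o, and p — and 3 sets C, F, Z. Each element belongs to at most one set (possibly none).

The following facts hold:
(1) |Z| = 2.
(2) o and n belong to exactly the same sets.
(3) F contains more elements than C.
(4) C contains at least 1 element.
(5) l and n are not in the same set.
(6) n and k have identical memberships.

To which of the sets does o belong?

o: F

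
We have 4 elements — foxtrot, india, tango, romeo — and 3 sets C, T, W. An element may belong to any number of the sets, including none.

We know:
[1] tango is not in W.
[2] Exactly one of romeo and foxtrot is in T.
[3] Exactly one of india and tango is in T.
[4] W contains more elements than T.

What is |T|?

2

From (1): tango ∉ W.
Suppose foxtrot ∉ W: no assignment then satisfies all the clues, so foxtrot ∈ W.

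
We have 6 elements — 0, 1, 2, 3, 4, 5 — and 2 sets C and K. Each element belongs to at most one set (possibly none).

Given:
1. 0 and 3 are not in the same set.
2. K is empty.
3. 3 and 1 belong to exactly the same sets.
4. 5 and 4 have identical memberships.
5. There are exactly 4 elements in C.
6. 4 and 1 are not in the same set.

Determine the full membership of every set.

C = {0, 2, 4, 5}; K = {}

(2): K already has 0, so the rest are out.
Suppose 0 ∉ C: no assignment then satisfies all the clues, so 0 ∈ C.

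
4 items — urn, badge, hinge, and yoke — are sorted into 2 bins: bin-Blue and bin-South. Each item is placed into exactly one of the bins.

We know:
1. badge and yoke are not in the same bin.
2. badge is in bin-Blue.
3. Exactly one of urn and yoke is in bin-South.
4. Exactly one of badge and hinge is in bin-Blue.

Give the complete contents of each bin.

bin-Blue = {badge, urn}; bin-South = {hinge, yoke}

From (2): badge ∈ bin-Blue.
(1): yoke ∉ bin-Blue.
(4) (exactly one): hinge ∉ bin-Blue.
Only one bin left: hinge ∈ bin-South.
Only one bin left: yoke ∈ bin-South.
(3) (exactly one): urn ∉ bin-South.
Only one bin left: urn ∈ bin-Blue.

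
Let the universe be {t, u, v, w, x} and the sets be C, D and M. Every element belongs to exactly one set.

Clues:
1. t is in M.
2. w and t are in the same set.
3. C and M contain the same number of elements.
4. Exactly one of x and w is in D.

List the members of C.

C = {u, v}

From (1): t ∈ M.
(2): w matches t: w ∉ C.
(2): w matches t: w ∉ D.
(2): w matches t: w ∈ M.
(4) (exactly one): x ∈ D.
Suppose u ∉ C: no assignment then satisfies all the clues, so u ∈ C.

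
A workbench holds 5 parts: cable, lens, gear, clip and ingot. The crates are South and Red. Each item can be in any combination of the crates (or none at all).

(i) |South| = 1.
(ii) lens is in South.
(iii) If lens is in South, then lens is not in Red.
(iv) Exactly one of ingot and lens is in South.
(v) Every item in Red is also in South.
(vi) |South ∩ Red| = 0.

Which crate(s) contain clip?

clip: none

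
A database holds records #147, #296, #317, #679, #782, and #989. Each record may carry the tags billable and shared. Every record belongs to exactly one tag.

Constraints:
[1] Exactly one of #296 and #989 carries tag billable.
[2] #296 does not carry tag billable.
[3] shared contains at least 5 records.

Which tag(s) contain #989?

#989: billable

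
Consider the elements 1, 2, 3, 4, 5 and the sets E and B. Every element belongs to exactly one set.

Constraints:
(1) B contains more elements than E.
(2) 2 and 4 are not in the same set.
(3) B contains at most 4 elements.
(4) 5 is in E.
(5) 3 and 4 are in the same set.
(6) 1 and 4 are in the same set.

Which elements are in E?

E = {2, 5}

From (4): 5 ∈ E.
Suppose 1 ∈ E: no assignment then satisfies all the clues, so 1 ∉ E.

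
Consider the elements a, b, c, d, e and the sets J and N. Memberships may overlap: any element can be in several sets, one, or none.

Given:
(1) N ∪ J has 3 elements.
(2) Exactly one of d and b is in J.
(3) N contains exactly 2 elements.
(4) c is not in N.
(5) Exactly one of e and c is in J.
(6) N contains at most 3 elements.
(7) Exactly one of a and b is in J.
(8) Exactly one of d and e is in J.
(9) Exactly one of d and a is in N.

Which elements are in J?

J = {b, e}

From (4): c ∉ N.
Suppose a ∈ J: no assignment then satisfies all the clues, so a ∉ J.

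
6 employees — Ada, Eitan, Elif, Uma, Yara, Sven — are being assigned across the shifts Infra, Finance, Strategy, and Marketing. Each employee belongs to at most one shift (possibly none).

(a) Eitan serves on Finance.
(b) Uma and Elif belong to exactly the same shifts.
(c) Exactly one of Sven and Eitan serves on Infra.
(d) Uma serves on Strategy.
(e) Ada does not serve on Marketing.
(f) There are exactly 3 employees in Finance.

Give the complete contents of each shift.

Infra = {Sven}; Finance = {Ada, Eitan, Yara}; Strategy = {Elif, Uma}; Marketing = {}

From (a): Eitan ∈ Finance.
From (d): Uma ∈ Strategy.
From (e): Ada ∉ Marketing.
(b): Elif matches Uma: Elif ∉ Infra.
(b): Elif matches Uma: Elif ∉ Finance.
(b): Elif matches Uma: Elif ∈ Strategy.
(c) (exactly one): Sven ∈ Infra.
(f): only 3 candidates remain for Finance, so all are in.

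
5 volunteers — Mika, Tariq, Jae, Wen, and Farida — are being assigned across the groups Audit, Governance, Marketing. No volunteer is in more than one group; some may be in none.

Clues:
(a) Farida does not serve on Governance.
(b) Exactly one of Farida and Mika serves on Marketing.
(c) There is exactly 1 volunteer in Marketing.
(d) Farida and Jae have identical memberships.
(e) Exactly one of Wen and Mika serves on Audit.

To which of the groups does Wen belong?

Wen: Audit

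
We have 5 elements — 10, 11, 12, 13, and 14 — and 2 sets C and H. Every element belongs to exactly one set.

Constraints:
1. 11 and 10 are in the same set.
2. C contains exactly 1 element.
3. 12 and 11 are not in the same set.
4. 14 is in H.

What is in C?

From (4): 14 ∈ H.
Suppose 10 ∈ C: no assignment then satisfies all the clues, so 10 ∉ C.

C = {12}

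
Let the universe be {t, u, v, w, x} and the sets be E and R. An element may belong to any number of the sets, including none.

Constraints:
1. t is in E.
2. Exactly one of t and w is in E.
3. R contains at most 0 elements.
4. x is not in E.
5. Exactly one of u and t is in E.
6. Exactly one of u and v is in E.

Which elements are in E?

E = {t, v}

From (1): t ∈ E.
From (4): x ∉ E.
(2) (exactly one): w ∉ E.
(3): R already has 0, so the rest are out.
(5) (exactly one): u ∉ E.
(6) (exactly one): v ∈ E.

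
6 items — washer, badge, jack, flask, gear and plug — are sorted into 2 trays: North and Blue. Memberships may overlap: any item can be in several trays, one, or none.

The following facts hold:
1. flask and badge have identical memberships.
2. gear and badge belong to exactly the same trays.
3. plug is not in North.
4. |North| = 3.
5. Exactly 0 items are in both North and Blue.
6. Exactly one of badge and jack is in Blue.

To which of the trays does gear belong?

gear: North

From (3): plug ∉ North.
Suppose gear ∉ North: no assignment then satisfies all the clues, so gear ∈ North.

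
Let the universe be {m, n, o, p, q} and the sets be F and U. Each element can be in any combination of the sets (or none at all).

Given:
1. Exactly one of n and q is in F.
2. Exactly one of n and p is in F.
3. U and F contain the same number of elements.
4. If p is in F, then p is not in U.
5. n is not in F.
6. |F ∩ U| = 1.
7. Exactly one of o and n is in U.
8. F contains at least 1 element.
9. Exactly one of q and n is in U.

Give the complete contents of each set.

F = {p, q}; U = {o, q}

From (5): n ∉ F.
(1) (exactly one): q ∈ F.
(2) (exactly one): p ∈ F.
(4): p ∉ U.
Suppose m ∈ F: no assignment then satisfies all the clues, so m ∉ F.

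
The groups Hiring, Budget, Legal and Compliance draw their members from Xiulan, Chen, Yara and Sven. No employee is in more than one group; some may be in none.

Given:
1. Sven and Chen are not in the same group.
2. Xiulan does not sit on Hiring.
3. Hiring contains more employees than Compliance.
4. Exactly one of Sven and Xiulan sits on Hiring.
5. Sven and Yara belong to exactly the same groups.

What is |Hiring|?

From (2): Xiulan ∉ Hiring.
(4) (exactly one): Sven ∈ Hiring.
(5): Yara matches Sven: Yara ∈ Hiring.
(1): Chen ∉ Hiring.

2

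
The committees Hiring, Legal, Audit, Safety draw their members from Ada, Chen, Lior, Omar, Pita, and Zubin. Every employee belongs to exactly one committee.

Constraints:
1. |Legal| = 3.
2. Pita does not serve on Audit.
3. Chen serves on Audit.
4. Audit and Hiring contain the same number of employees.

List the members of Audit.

Audit = {Chen}

From (2): Pita ∉ Audit.
From (3): Chen ∈ Audit.
Suppose Ada ∈ Audit: no assignment then satisfies all the clues, so Ada ∉ Audit.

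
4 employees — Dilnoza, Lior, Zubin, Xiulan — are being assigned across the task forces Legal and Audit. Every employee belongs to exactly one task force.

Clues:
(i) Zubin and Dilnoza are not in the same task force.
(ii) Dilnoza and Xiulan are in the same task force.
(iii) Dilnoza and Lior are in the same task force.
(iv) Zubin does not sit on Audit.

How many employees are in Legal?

1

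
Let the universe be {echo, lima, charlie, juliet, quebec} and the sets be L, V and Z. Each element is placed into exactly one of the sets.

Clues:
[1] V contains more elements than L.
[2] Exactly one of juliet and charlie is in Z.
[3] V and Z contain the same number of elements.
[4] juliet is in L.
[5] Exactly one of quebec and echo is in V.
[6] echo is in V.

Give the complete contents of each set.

L = {juliet}; V = {echo, lima}; Z = {charlie, quebec}

From (4): juliet ∈ L.
From (6): echo ∈ V.
(2) (exactly one): charlie ∈ Z.
(5) (exactly one): quebec ∉ V.
Suppose lima ∈ L: no assignment then satisfies all the clues, so lima ∉ L.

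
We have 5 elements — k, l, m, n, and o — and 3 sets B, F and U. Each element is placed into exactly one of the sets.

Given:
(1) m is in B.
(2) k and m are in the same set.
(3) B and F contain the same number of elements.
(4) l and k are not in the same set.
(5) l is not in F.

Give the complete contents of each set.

B = {k, m}; F = {n, o}; U = {l}

From (1): m ∈ B.
From (5): l ∉ F.
(2): k matches m: k ∈ B.
(4): l ∉ B.
Only one set left: l ∈ U.
Suppose n ∈ B: no assignment then satisfies all the clues, so n ∉ B.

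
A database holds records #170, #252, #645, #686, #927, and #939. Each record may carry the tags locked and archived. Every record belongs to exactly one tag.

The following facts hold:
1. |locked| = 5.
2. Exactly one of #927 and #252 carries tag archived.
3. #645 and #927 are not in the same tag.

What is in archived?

archived = {#927}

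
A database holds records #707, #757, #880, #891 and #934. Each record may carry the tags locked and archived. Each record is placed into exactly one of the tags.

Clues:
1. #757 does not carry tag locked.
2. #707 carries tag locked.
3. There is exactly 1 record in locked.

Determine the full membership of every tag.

locked = {#707}; archived = {#757, #880, #891, #934}

From (1): #757 ∉ locked.
From (2): #707 ∈ locked.
(3): locked already has 1, so the rest are out.
Only one tag left: #757 ∈ archived.
Only one tag left: #880 ∈ archived.
Only one tag left: #891 ∈ archived.
Only one tag left: #934 ∈ archived.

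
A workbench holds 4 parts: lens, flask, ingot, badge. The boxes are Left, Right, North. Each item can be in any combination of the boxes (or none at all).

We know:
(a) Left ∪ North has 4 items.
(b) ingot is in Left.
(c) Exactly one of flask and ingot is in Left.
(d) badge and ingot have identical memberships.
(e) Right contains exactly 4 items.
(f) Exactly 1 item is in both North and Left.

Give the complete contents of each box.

Left = {badge, ingot, lens}; Right = {badge, flask, ingot, lens}; North = {flask, lens}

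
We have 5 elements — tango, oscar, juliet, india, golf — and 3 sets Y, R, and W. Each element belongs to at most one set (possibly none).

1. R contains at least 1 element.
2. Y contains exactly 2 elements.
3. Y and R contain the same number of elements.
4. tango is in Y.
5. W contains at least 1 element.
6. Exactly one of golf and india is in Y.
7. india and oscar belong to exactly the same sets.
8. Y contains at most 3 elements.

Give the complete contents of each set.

Y = {golf, tango}; R = {india, oscar}; W = {juliet}

From (4): tango ∈ Y.
Suppose oscar ∈ Y: no assignment then satisfies all the clues, so oscar ∉ Y.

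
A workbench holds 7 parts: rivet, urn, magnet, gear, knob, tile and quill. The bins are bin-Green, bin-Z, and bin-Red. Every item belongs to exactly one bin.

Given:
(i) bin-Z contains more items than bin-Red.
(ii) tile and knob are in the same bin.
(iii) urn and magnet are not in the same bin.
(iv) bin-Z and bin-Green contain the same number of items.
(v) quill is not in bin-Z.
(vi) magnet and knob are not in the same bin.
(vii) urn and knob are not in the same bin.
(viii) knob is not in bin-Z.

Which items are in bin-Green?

From (v): quill ∉ bin-Z.
From (viii): knob ∉ bin-Z.
(ii): tile matches knob: tile ∉ bin-Z.
Suppose rivet ∈ bin-Green: no assignment then satisfies all the clues, so rivet ∉ bin-Green.

bin-Green = {knob, quill, tile}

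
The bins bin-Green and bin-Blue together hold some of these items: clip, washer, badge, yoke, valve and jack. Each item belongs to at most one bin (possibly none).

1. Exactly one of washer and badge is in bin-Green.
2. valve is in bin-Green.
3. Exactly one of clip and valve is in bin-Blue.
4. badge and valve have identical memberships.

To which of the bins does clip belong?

From (2): valve ∈ bin-Green.
(3) (exactly one): clip ∈ bin-Blue.
(4): badge matches valve: badge ∈ bin-Green.
(1) (exactly one): washer ∉ bin-Green.

clip: bin-Blue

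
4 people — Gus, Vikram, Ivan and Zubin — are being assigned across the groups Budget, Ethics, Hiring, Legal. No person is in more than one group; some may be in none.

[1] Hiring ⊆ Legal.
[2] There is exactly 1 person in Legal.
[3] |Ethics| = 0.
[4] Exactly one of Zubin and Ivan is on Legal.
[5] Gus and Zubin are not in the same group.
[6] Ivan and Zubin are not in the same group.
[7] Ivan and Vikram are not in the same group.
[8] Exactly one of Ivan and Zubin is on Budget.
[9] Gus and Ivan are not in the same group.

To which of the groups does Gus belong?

Gus: none

(3): Ethics already has 0, so the rest are out.
Suppose Gus ∈ Budget: no assignment then satisfies all the clues, so Gus ∉ Budget.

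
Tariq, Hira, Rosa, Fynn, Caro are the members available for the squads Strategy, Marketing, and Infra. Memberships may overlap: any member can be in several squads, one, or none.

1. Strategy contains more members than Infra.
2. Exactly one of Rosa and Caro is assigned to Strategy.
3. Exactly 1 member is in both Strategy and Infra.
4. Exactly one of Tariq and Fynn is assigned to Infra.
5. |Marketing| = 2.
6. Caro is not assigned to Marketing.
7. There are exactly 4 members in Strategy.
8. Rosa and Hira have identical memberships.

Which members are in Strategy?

Strategy = {Fynn, Hira, Rosa, Tariq}

From (6): Caro ∉ Marketing.
Suppose Tariq ∉ Strategy: no assignment then satisfies all the clues, so Tariq ∈ Strategy.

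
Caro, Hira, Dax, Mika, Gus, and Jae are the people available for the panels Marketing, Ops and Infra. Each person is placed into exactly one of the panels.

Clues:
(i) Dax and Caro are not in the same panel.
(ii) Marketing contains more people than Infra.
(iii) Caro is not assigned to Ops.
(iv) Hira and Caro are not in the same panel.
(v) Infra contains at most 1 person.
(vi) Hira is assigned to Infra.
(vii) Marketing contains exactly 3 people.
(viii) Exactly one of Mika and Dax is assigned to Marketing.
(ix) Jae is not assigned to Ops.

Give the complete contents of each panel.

From (iii): Caro ∉ Ops.
From (vi): Hira ∈ Infra.
From (ix): Jae ∉ Ops.
(iv): Caro ∉ Infra.
(v): Infra already has 1, so the rest are out.
Only one panel left: Caro ∈ Marketing.
Only one panel left: Jae ∈ Marketing.
(i): Dax ∉ Marketing.
(viii) (exactly one): Mika ∈ Marketing.
Only one panel left: Dax ∈ Ops.
(vii): Marketing already has 3, so the rest are out.
Only one panel left: Gus ∈ Ops.

Marketing = {Caro, Jae, Mika}; Ops = {Dax, Gus}; Infra = {Hira}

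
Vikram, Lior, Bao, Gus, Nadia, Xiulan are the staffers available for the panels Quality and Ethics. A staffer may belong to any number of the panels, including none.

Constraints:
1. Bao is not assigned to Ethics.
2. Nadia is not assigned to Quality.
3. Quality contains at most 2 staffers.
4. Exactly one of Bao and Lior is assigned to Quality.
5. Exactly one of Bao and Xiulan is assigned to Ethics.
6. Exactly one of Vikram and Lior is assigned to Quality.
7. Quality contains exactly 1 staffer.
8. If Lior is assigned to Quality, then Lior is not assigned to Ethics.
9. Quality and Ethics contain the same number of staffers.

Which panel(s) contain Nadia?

Nadia: none

From (1): Bao ∉ Ethics.
From (2): Nadia ∉ Quality.
(5) (exactly one): Xiulan ∈ Ethics.
Suppose Nadia ∈ Ethics: no assignment then satisfies all the clues, so Nadia ∉ Ethics.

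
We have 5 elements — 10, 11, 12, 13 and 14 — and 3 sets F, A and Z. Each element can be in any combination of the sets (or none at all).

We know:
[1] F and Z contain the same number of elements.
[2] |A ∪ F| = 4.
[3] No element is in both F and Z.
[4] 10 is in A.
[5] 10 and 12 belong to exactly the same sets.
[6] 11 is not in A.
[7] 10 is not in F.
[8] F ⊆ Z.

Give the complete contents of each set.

From (4): 10 ∈ A.
From (6): 11 ∉ A.
From (7): 10 ∉ F.
(5): 12 matches 10: 12 ∉ F.
(5): 12 matches 10: 12 ∈ A.
Suppose 10 ∈ Z: no assignment then satisfies all the clues, so 10 ∉ Z.

F = {}; A = {10, 12, 13, 14}; Z = {}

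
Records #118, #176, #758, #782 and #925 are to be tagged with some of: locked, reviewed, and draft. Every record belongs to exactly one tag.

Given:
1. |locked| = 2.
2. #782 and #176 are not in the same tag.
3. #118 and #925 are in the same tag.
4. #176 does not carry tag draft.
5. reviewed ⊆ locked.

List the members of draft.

draft = {#118, #782, #925}

From (4): #176 ∉ draft.
Suppose #118 ∉ draft: no assignment then satisfies all the clues, so #118 ∈ draft.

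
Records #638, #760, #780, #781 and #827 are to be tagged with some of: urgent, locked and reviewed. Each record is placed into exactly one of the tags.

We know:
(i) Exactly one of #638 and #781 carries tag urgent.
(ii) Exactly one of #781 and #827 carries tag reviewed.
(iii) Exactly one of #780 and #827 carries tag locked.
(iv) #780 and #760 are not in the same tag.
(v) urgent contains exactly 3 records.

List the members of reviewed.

reviewed = {#781}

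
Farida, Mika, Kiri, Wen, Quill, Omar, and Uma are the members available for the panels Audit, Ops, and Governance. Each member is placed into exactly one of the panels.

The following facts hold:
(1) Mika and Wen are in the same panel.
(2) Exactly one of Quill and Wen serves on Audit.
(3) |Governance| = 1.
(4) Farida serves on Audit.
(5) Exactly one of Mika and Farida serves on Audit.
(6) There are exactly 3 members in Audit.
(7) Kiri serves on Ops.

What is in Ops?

Ops = {Kiri, Mika, Wen}

From (4): Farida ∈ Audit.
From (7): Kiri ∈ Ops.
(5) (exactly one): Mika ∉ Audit.
(1): Wen matches Mika: Wen ∉ Audit.
(2) (exactly one): Quill ∈ Audit.
Suppose Mika ∉ Ops: no assignment then satisfies all the clues, so Mika ∈ Ops.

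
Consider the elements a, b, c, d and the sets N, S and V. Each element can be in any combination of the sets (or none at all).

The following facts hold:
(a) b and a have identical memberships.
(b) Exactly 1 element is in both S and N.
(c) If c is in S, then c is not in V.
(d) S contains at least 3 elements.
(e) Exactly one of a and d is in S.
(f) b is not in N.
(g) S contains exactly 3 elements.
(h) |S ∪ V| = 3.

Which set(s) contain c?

c: N, S

From (f): b ∉ N.
(a): a matches b: a ∉ N.
Suppose c ∉ N: no assignment then satisfies all the clues, so c ∈ N.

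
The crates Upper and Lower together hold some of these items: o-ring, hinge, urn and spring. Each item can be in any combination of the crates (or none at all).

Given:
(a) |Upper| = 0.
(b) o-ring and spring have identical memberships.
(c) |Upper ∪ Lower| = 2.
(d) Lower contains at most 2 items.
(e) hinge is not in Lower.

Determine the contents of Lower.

Lower = {o-ring, spring}

From (e): hinge ∉ Lower.
(a): Upper already has 0, so the rest are out.
Suppose o-ring ∉ Lower: no assignment then satisfies all the clues, so o-ring ∈ Lower.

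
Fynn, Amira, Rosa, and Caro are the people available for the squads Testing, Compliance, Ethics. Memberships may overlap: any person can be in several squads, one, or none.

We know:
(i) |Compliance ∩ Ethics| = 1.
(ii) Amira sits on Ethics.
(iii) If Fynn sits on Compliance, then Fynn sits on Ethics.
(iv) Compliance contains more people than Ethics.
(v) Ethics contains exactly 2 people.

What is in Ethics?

From (ii): Amira ∈ Ethics.
Suppose Fynn ∉ Ethics: no assignment then satisfies all the clues, so Fynn ∈ Ethics.

Ethics = {Amira, Fynn}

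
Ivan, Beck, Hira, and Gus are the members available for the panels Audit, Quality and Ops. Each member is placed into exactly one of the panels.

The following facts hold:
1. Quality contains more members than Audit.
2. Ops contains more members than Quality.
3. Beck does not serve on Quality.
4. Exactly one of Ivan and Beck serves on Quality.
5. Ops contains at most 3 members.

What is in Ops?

Ops = {Beck, Gus, Hira}

From (3): Beck ∉ Quality.
(4) (exactly one): Ivan ∈ Quality.
Suppose Beck ∉ Ops: no assignment then satisfies all the clues, so Beck ∈ Ops.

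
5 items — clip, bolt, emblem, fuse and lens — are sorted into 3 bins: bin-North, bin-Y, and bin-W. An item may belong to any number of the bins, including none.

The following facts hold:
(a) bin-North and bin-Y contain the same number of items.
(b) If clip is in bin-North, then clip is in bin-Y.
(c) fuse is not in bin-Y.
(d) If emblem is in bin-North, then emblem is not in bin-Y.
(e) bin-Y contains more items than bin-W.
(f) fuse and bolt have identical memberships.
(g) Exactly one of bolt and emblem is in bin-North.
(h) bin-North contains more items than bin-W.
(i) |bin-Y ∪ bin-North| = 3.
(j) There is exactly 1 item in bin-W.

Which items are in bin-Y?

bin-Y = {clip, lens}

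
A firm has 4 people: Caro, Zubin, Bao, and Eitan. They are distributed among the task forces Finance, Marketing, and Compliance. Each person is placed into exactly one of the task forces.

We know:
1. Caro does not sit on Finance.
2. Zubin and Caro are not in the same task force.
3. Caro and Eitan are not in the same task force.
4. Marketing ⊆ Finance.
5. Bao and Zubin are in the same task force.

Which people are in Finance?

From (1): Caro ∉ Finance.
(4) contrapositive: Caro ∉ Marketing.
Only one task force left: Caro ∈ Compliance.
(2): Zubin ∉ Compliance.
(3): Eitan ∉ Compliance.
(5): Bao matches Zubin: Bao ∉ Compliance.
Suppose Zubin ∉ Finance: no assignment then satisfies all the clues, so Zubin ∈ Finance.

Finance = {Bao, Eitan, Zubin}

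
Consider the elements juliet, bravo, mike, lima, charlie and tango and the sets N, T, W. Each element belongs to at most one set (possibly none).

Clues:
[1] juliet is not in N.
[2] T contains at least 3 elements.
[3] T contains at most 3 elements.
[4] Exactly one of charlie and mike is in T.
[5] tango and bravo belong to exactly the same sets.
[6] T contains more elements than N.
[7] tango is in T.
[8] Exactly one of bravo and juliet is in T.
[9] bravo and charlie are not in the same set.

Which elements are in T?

T = {bravo, mike, tango}

From (1): juliet ∉ N.
From (7): tango ∈ T.
(5): bravo matches tango: bravo ∉ N.
(5): bravo matches tango: bravo ∈ T.
(8) (exactly one): juliet ∉ T.
(9): charlie ∉ T.
(4) (exactly one): mike ∈ T.
(3): T already has 3, so the rest are out.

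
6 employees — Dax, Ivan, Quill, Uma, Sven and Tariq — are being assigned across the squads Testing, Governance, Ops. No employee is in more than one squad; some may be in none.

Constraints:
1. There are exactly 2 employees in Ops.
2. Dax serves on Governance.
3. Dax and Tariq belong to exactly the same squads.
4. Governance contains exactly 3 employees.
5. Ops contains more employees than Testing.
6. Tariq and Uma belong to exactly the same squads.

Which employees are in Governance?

Governance = {Dax, Tariq, Uma}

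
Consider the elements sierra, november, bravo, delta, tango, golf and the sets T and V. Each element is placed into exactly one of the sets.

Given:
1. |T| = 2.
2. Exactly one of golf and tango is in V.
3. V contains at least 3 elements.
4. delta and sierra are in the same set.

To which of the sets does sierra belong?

sierra: V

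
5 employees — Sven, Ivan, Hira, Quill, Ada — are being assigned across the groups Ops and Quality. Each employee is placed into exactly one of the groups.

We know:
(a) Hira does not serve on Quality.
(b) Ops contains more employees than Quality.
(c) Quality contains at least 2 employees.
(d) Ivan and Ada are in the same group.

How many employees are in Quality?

2

From (a): Hira ∉ Quality.
Only one group left: Hira ∈ Ops.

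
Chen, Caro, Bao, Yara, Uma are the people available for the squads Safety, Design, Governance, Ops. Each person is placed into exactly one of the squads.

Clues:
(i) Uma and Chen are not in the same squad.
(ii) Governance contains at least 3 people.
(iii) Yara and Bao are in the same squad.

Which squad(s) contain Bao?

Bao: Governance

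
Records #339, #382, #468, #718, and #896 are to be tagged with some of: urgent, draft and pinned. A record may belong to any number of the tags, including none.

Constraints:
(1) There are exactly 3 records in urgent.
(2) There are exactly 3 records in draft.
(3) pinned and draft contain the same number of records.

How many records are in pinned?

3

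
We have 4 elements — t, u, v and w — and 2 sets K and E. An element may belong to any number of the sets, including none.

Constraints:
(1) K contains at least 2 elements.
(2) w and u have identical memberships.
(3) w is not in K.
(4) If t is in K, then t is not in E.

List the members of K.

K = {t, v}

From (3): w ∉ K.
(2): u matches w: u ∉ K.
(1): only 2 candidates remain for K, so all are in.
(4): t ∉ E.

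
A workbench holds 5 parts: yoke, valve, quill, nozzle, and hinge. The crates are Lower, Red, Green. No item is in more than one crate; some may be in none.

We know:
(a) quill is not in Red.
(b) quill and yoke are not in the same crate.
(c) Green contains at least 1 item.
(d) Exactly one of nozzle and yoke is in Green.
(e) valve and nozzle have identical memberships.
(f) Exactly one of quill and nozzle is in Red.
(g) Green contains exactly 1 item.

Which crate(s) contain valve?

From (a): quill ∉ Red.
(f) (exactly one): nozzle ∈ Red.
(d) (exactly one): yoke ∈ Green.
(e): valve matches nozzle: valve ∉ Lower.
(e): valve matches nozzle: valve ∈ Red.
(g): Green already has 1, so the rest are out.

valve: Red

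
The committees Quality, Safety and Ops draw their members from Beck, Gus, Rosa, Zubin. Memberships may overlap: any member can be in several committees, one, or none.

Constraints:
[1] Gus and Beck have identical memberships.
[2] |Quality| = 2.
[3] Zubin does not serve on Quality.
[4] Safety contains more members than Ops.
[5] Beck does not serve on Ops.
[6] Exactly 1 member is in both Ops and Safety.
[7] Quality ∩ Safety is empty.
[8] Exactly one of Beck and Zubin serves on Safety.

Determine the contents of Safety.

Safety = {Rosa, Zubin}

From (3): Zubin ∉ Quality.
From (5): Beck ∉ Ops.
(1): Gus matches Beck: Gus ∉ Ops.
Suppose Beck ∈ Safety: no assignment then satisfies all the clues, so Beck ∉ Safety.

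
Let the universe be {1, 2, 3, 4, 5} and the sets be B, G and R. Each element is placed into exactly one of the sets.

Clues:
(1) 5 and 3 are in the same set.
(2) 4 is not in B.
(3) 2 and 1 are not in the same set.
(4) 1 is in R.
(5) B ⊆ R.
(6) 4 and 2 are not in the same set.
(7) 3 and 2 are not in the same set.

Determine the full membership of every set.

B = {}; G = {2}; R = {1, 3, 4, 5}

From (2): 4 ∉ B.
From (4): 1 ∈ R.
(3): 2 ∉ R.
(5) contrapositive: 2 ∉ B.
Only one set left: 2 ∈ G.
(6): 4 ∉ G.
(7): 3 ∉ G.
Only one set left: 4 ∈ R.
(1): 5 matches 3: 5 ∉ G.
Suppose 3 ∈ B: no assignment then satisfies all the clues, so 3 ∉ B.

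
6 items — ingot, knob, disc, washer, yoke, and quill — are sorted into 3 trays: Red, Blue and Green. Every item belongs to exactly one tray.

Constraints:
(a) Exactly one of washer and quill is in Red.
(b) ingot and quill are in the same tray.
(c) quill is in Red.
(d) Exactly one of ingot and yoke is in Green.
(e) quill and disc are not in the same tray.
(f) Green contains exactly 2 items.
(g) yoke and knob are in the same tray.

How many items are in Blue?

From (c): quill ∈ Red.
(a) (exactly one): washer ∉ Red.
(b): ingot matches quill: ingot ∈ Red.
(d) (exactly one): yoke ∈ Green.
(e): disc ∉ Red.
(g): knob matches yoke: knob ∉ Red.
(g): knob matches yoke: knob ∉ Blue.
(g): knob matches yoke: knob ∈ Green.
(f): Green already has 2, so the rest are out.
Only one tray left: disc ∈ Blue.
Only one tray left: washer ∈ Blue.

2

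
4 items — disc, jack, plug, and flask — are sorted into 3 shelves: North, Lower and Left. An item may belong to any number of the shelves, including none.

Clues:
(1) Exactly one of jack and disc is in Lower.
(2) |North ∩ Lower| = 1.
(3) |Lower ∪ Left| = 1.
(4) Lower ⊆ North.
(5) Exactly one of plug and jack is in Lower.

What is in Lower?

Lower = {jack}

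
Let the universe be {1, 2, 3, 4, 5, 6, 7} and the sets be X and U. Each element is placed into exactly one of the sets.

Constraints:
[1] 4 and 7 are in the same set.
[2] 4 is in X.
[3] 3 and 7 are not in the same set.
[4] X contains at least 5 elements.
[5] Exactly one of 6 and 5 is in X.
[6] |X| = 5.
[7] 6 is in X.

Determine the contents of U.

U = {3, 5}

From (2): 4 ∈ X.
From (7): 6 ∈ X.
(1): 7 matches 4: 7 ∈ X.
(3): 3 ∉ X.
(5) (exactly one): 5 ∉ X.
(6): only 5 candidates remain for X, so all are in.
Only one set left: 3 ∈ U.
Only one set left: 5 ∈ U.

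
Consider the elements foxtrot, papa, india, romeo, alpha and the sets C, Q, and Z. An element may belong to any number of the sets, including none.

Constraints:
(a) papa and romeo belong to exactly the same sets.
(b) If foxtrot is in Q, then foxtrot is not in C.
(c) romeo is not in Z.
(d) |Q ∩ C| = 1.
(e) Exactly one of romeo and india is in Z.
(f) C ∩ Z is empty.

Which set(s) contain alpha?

alpha: C, Q

From (c): romeo ∉ Z.
(a): papa matches romeo: papa ∉ Z.
(e) (exactly one): india ∈ Z.
(f) (disjoint): india ∉ C.
Suppose alpha ∉ C: no assignment then satisfies all the clues, so alpha ∈ C.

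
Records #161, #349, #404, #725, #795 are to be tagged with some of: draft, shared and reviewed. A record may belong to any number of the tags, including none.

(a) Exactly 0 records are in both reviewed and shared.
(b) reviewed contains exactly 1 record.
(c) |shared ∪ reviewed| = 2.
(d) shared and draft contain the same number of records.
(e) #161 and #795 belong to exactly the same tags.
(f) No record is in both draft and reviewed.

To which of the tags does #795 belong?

#795: none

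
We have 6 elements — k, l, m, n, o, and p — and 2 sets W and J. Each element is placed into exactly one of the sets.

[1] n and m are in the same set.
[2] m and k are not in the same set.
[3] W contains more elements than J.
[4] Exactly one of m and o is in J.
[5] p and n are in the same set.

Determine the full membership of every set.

W = {l, m, n, p}; J = {k, o}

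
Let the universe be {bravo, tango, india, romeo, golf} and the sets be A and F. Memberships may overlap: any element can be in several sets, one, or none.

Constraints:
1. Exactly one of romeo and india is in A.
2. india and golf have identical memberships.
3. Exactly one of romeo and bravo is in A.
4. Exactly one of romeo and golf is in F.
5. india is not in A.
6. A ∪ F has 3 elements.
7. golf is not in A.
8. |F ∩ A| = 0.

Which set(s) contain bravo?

bravo: none

From (5): india ∉ A.
From (7): golf ∉ A.
(1) (exactly one): romeo ∈ A.
(3) (exactly one): bravo ∉ A.
Suppose bravo ∈ F: no assignment then satisfies all the clues, so bravo ∉ F.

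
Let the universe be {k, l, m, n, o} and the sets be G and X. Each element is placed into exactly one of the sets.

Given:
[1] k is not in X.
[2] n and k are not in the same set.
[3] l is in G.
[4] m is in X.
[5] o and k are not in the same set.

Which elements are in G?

From (1): k ∉ X.
From (3): l ∈ G.
From (4): m ∈ X.
Only one set left: k ∈ G.
(2): n ∉ G.
(5): o ∉ G.
Only one set left: n ∈ X.
Only one set left: o ∈ X.

G = {k, l}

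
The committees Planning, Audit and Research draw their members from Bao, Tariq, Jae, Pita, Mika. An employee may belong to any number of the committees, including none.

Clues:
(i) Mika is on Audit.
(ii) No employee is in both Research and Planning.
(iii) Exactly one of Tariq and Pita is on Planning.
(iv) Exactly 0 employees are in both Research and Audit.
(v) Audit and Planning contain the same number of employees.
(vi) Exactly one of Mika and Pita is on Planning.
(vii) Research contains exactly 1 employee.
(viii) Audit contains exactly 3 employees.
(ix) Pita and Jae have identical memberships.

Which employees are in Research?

Research = {Tariq}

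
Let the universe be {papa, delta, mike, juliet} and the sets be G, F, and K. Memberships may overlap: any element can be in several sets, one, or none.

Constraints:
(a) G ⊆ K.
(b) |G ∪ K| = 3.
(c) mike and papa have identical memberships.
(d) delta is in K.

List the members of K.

From (d): delta ∈ K.
Suppose papa ∉ K: no assignment then satisfies all the clues, so papa ∈ K.

K = {delta, mike, papa}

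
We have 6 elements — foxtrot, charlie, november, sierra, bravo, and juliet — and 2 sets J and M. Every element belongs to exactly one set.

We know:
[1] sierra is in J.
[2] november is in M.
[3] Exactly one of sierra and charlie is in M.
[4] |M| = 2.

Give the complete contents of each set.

From (1): sierra ∈ J.
From (2): november ∈ M.
(3) (exactly one): charlie ∈ M.
(4): M already has 2, so the rest are out.
Only one set left: foxtrot ∈ J.
Only one set left: bravo ∈ J.
Only one set left: juliet ∈ J.

J = {bravo, foxtrot, juliet, sierra}; M = {charlie, november}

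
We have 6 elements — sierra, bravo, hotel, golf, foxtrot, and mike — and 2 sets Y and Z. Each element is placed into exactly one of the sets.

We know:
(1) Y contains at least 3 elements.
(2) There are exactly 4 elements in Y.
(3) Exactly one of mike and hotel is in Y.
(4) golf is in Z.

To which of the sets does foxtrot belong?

From (4): golf ∈ Z.
Suppose foxtrot ∉ Y: no assignment then satisfies all the clues, so foxtrot ∈ Y.

foxtrot: Y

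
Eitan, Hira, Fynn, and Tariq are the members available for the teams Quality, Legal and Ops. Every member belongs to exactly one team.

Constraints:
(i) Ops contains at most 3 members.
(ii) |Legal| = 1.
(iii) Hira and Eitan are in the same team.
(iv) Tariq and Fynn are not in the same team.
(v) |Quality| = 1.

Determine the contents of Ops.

Ops = {Eitan, Hira}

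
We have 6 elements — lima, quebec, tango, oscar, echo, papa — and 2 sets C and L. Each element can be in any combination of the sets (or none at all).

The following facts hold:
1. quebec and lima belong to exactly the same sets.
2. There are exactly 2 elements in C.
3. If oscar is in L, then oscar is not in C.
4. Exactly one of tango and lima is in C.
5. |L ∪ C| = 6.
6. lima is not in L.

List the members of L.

L = {echo, oscar, papa, tango}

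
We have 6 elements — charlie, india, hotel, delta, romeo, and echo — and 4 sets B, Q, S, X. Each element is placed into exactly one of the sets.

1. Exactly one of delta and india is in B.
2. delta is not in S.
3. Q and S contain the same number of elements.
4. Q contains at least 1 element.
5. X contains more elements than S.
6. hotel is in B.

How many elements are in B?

2

From (2): delta ∉ S.
From (6): hotel ∈ B.
Suppose charlie ∈ B: no assignment then satisfies all the clues, so charlie ∉ B.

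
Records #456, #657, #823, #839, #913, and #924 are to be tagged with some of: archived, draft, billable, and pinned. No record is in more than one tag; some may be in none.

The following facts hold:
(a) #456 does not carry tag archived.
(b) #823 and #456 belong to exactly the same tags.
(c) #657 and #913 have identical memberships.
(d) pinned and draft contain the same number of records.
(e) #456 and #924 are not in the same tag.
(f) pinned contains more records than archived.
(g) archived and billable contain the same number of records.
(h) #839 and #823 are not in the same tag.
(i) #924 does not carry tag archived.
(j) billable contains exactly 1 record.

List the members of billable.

billable = {#924}

From (a): #456 ∉ archived.
From (i): #924 ∉ archived.
(b): #823 matches #456: #823 ∉ archived.
Suppose #456 ∈ billable: no assignment then satisfies all the clues, so #456 ∉ billable.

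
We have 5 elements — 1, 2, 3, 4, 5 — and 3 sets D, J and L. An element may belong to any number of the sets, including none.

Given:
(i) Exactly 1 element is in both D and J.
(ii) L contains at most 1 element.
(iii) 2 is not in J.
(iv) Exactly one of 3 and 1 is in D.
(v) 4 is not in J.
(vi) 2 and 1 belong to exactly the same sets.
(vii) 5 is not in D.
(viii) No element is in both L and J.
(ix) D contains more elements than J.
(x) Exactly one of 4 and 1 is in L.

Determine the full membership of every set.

D = {3, 4}; J = {3}; L = {4}

From (iii): 2 ∉ J.
From (v): 4 ∉ J.
From (vii): 5 ∉ D.
(vi): 1 matches 2: 1 ∉ J.
Suppose 1 ∈ D: no assignment then satisfies all the clues, so 1 ∉ D.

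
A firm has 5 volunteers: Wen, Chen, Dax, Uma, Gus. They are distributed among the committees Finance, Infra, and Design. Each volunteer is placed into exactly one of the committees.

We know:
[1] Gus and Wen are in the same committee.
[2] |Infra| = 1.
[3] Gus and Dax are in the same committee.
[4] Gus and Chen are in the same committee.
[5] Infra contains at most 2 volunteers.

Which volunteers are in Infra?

Infra = {Uma}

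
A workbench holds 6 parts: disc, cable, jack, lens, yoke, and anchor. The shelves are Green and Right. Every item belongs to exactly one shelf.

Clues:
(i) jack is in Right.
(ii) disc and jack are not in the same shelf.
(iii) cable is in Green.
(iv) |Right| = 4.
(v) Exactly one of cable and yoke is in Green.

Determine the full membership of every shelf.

From (i): jack ∈ Right.
From (iii): cable ∈ Green.
(ii): disc ∉ Right.
(iv): only 4 candidates remain for Right, so all are in.
Only one shelf left: disc ∈ Green.

Green = {cable, disc}; Right = {anchor, jack, lens, yoke}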